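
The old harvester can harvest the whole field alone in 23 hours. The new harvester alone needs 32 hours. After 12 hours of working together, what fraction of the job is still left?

19/184

Combined rate: 1/23 + 1/32 = (32 + 23)/736 = 55/736 per hour.
In 12 hours they complete 12·55/736 = 165/184 of the job.
So 19/184 remains.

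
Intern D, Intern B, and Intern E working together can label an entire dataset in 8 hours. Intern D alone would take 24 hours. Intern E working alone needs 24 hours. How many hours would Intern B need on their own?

Combined rate is 1/8 per hour.
Known contribution: 1/24 + 1/24 = (1 + 1)/24 = 2/24 = 1/12 per hour.
So Intern B's rate is 1/8 − 1/12 = 1/24, meaning 24 hours alone.

24 hours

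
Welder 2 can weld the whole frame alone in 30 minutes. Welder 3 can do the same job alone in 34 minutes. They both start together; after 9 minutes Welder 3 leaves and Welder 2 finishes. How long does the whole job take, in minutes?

In the first 9 minutes the combined rate is 16/255, so 48/85 of the job is done, leaving 37/85.
After Welder 3 leaves the rate is 1/30 per minute; the remaining 37/85 takes 222/17 minutes.
Total = 9 + 222/17 = 375/17 minutes.

375/17 minutes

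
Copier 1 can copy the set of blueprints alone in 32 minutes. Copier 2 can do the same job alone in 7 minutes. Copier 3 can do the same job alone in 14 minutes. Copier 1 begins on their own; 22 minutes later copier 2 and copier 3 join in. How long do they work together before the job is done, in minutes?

In the first 22 minutes copier 1 alone does 22/32 = 11/16 of the job, leaving 5/16.
Once everyone is working, combined rate: 1/32 + 1/7 + 1/14 = (7 + 32 + 16)/224 = 55/224 per minute.
Remaining 5/16 at 55/224 per minute takes 14/11 minutes.

14/11 minutes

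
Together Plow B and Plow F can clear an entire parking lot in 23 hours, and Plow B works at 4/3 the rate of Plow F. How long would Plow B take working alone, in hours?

Let Plow F's rate be r; then Plow B's rate is (4/3)r, so together (4/3 + 1)r = (7/3)r = 1/23.
Thus r = 3/161 per hour.
Plow F alone: 161/3 hours; Plow B alone: 161/4 hours.

161/4 hours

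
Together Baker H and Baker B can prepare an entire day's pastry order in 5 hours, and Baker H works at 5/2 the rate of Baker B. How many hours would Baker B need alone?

Let Baker B's rate be r; then Baker H's rate is (5/2)r, so together (5/2 + 1)r = (7/2)r = 1/5.
Thus r = 2/35 per hour.
Baker B alone: 35/2 hours; Baker H alone: 7 hours.

35/2 hours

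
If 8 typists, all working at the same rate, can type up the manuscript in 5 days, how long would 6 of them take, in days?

20/3 days

Total work is 8·5 = 40 typist-days.
With 6 typists: 40/6 = 20/3 days.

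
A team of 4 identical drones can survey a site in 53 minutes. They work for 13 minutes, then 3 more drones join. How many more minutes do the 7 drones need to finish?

One drone does 1/212 of the job per minute.
After 13 minutes with 4 drones, 13/53 is done (40/53 left).
With 7 drones the rate is 7/212, so the rest takes 40/53 ÷ 7/212 = 160/7 minutes.

160/7 minutes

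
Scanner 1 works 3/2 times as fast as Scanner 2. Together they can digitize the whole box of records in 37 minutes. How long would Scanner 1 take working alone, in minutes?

185/3 minutes

Let Scanner 2's rate be r; then Scanner 1's rate is (3/2)r, so together (3/2 + 1)r = (5/2)r = 1/37.
Thus r = 2/185 per minute.
Scanner 2 alone: 185/2 minutes; Scanner 1 alone: 185/3 minutes.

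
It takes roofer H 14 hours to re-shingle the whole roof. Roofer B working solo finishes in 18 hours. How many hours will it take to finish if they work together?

With two workers the combined time is the product over the sum: 14·18/(14+18) = 252/32 = 63/8 hours.

63/8 hours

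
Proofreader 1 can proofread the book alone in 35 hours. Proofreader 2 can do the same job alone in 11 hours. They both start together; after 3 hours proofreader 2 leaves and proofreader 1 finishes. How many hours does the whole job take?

In the first 3 hours the combined rate is 46/385, so 138/385 of the job is done, leaving 247/385.
After proofreader 2 leaves the rate is 1/35 per hour; the remaining 247/385 takes 247/11 hours.
Total = 3 + 247/11 = 280/11 hours.

280/11 hours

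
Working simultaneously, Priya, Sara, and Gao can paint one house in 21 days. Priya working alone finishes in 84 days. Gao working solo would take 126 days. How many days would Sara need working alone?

36 days

Combined rate is 1/21 per day.
Known contribution: 1/84 + 1/126 = (3 + 2)/252 = 5/252 per day.
So Sara's rate is 1/21 − 5/252 = 1/36, meaning 36 days alone.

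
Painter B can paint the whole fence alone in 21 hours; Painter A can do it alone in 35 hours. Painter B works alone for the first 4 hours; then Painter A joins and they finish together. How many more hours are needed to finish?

In 4 hours Painter B does 4/21 of the job, leaving 17/21.
Painter B and Painter A together work at 8/105 per hour, so finishing takes 17/21 ÷ 8/105 = 85/8 hours.

85/8 hours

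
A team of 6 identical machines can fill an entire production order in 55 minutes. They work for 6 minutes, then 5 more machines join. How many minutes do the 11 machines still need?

294/11 minutes

One machine does 1/330 of the job per minute.
After 6 minutes with 6 machines, 6/55 is done (49/55 left).
With 11 machines the rate is 11/330 = 1/30, so the rest takes 49/55 ÷ 1/30 = 294/11 minutes.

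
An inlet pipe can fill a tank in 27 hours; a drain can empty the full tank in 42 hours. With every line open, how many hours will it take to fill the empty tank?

378/5 hours

Net rate = 1/27 − 1/42 = (14 − 9)/378 = 5/378 per hour.
Filling time = 1 ÷ (5/378) = 378/5 hours.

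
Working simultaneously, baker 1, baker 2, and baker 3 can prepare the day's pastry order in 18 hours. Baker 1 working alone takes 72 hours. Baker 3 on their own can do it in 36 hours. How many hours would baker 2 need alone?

72 hours

Combined rate is 1/18 per hour.
Known contribution: 1/72 + 1/36 = (1 + 2)/72 = 3/72 = 1/24 per hour.
So baker 2's rate is 1/18 − 1/24 = 1/72, meaning 72 hours alone.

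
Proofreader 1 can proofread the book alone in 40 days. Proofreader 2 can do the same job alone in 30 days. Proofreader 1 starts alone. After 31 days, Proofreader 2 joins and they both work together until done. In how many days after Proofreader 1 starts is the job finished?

In the first 31 days Proofreader 1 alone does 31/40 of the job, leaving 9/40.
Once everyone is working, combined rate: 1/40 + 1/30 = (3 + 4)/120 = 7/120 per day.
Remaining 9/40 at 7/120 per day takes 27/7 days.
Total from the start = 31 + 27/7 = 244/7 days.

244/7 days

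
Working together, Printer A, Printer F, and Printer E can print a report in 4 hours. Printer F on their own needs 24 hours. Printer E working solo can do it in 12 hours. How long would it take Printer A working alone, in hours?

Combined rate is 1/4 per hour.
Known contribution: 1/24 + 1/12 = (1 + 2)/24 = 3/24 = 1/8 per hour.
So Printer A's rate is 1/4 − 1/8 = 1/8, meaning 8 hours alone.

8 hours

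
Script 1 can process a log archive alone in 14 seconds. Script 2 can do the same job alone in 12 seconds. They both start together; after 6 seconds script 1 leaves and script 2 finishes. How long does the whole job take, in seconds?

In the first 6 seconds the combined rate is 13/84, so 13/14 of the job is done, leaving 1/14.
After script 1 leaves the rate is 1/12 per second; the remaining 1/14 takes 6/7 seconds.
Total = 6 + 6/7 = 48/7 seconds.

48/7 seconds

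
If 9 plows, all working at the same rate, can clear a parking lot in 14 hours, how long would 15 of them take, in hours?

42/5 hours

Total work is 9·14 = 126 plow-hours.
With 15 plows: 126/15 = 42/5 hours.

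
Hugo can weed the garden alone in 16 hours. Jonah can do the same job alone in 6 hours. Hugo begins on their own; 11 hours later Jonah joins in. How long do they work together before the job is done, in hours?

In the first 11 hours Hugo alone does 11/16 of the job, leaving 5/16.
Once everyone is working, combined rate: 1/16 + 1/6 = (3 + 8)/48 = 11/48 per hour.
Remaining 5/16 at 11/48 per hour takes 15/11 hours.

15/11 hours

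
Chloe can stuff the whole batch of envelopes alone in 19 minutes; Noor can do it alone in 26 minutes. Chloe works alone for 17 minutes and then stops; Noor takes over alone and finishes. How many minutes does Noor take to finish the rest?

52/19 minutes

In 17 minutes Chloe does 17/19 of the job, leaving 2/19.
Noor works at 1/26 per minute, so finishing takes 2/19 ÷ 1/26 = 52/19 minutes.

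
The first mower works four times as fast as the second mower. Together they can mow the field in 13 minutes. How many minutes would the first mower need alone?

Let the second mower's rate be r; then the first mower's rate is 4r, so together (4 + 1)r = 5r = 1/13.
Thus r = 1/65 per minute.
The second mower alone: 65 minutes; the first mower alone: 65/4 minutes.

65/4 minutes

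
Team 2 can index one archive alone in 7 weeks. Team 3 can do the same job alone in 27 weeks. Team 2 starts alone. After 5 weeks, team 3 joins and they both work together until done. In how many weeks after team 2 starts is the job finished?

112/17 weeks

In the first 5 weeks team 2 alone does 5/7 of the job, leaving 2/7.
Once everyone is working, combined rate: 1/7 + 1/27 = (27 + 7)/189 = 34/189 per week.
Remaining 2/7 at 34/189 per week takes 27/17 weeks.
Total from the start = 5 + 27/17 = 112/17 weeks.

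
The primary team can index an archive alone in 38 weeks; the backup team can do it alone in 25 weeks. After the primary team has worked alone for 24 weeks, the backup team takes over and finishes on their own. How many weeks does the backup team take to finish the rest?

In 24 weeks the primary team does 24/38 = 12/19 of the job, leaving 7/19.
The backup team works at 1/25 per week, so finishing takes 7/19 ÷ 1/25 = 175/19 weeks.

175/19 weeks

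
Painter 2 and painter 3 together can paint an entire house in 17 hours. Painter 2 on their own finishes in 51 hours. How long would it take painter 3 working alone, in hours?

51/2 hours

Combined rate is 1/17 per hour.
Known contribution: 1/51 per hour.
So painter 3's rate is 1/17 − 1/51 = 2/51, meaning 51/2 hours alone.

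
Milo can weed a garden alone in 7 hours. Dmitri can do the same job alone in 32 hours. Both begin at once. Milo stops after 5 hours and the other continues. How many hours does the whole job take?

64/7 hours

In the first 5 hours the combined rate is 39/224, so 195/224 of the job is done, leaving 29/224.
After Milo leaves the rate is 1/32 per hour; the remaining 29/224 takes 29/7 hours.
Total = 5 + 29/7 = 64/7 hours.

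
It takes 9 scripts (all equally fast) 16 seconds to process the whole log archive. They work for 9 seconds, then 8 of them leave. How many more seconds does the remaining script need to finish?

63 seconds

One script does 1/144 of the job per second.
After 9 seconds with 9 scripts, 9/16 is done (7/16 left).
With 1 script the rate is 1/144, so the rest takes 7/16 ÷ 1/144 = 63 seconds.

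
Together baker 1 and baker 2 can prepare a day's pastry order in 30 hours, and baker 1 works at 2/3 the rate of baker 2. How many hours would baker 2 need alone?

Let baker 2's rate be r; then baker 1's rate is (2/3)r, so together (2/3 + 1)r = (5/3)r = 1/30.
Thus r = 1/50 per hour.
Baker 2 alone: 50 hours; baker 1 alone: 75 hours.

50 hours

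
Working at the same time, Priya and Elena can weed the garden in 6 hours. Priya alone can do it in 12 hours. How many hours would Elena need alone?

12 hours

Combined rate is 1/6 per hour.
Known contribution: 1/12 per hour.
So Elena's rate is 1/6 − 1/12 = 1/12, meaning 12 hours alone.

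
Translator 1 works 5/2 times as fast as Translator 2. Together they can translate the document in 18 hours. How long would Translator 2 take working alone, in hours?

Let Translator 2's rate be r; then Translator 1's rate is (5/2)r, so together (5/2 + 1)r = (7/2)r = 1/18.
Thus r = 1/63 per hour.
Translator 2 alone: 63 hours; Translator 1 alone: 126/5 hours.

63 hours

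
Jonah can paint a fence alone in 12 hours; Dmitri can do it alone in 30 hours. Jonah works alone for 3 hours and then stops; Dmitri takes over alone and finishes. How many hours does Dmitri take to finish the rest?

In 3 hours Jonah does 3/12 = 1/4 of the job, leaving 3/4.
Dmitri works at 1/30 per hour, so finishing takes 3/4 ÷ 1/30 = 45/2 hours.

45/2 hours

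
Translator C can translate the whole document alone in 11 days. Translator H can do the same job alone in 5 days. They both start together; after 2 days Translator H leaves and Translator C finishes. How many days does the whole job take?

33/5 days

In the first 2 days the combined rate is 16/55, so 32/55 of the job is done, leaving 23/55.
After Translator H leaves the rate is 1/11 per day; the remaining 23/55 takes 23/5 days.
Total = 2 + 23/5 = 33/5 days.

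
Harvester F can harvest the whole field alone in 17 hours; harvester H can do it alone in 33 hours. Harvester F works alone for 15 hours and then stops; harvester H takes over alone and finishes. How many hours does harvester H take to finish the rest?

In 15 hours harvester F does 15/17 of the job, leaving 2/17.
Harvester H works at 1/33 per hour, so finishing takes 2/17 ÷ 1/33 = 66/17 hours.

66/17 hours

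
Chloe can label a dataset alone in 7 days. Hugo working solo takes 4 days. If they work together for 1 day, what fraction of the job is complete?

11/28

Combined rate: 1/7 + 1/4 = (4 + 7)/28 = 11/28 per day.
In 1 day they complete 1·11/28 = 11/28 of the job.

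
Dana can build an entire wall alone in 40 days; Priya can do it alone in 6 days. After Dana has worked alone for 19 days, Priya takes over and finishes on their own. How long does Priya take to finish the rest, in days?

63/20 days

In 19 days Dana does 19/40 of the job, leaving 21/40.
Priya works at 1/6 per day, so finishing takes 21/40 ÷ 1/6 = 63/20 days.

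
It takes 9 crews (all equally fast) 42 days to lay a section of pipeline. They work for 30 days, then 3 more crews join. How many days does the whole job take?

39 days

One crew does 1/378 of the job per day.
After 30 days with 9 crews, 5/7 is done (2/7 left).
With 12 crews the rate is 12/378 = 2/63, so the rest takes 2/7 ÷ 2/63 = 9 days.
Total = 30 + 9 = 39 days.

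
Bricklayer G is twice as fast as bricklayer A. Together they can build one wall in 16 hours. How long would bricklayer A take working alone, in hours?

48 hours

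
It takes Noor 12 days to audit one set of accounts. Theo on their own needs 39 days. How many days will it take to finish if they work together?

Combined rate: 1/12 + 1/39 = (13 + 4)/156 = 17/156 per day.
Time = 1 ÷ (17/156) = 156/17 days.

156/17 days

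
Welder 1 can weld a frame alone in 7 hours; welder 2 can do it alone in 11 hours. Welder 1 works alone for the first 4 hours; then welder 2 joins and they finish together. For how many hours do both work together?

11/6 hours

In 4 hours welder 1 does 4/7 of the job, leaving 3/7.
Welder 1 and welder 2 together work at 18/77 per hour, so finishing takes 3/7 ÷ 18/77 = 11/6 hours.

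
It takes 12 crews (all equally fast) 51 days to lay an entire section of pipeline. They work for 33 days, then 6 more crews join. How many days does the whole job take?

One crew does 1/612 of the job per day.
After 33 days with 12 crews, 11/17 is done (6/17 left).
With 18 crews the rate is 18/612 = 1/34, so the rest takes 6/17 ÷ 1/34 = 12 days.
Total = 33 + 12 = 45 days.

45 days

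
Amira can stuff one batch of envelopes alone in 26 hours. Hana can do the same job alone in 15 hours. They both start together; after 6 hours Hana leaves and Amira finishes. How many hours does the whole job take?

78/5 hours

In the first 6 hours the combined rate is 41/390, so 41/65 of the job is done, leaving 24/65.
After Hana leaves the rate is 1/26 per hour; the remaining 24/65 takes 48/5 hours.
Total = 6 + 48/5 = 78/5 hours.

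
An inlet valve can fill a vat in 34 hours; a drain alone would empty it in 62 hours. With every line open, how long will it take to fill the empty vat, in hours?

Net rate = 1/34 − 1/62 = (31 − 17)/1054 = 14/1054 = 7/527 per hour.
Filling time = 1 ÷ (7/527) = 527/7 hours.

527/7 hours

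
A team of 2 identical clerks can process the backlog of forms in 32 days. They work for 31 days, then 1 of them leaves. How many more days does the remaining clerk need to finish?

One clerk does 1/64 of the job per day.
After 31 days with 2 clerks, 31/32 is done (1/32 left).
With 1 clerk the rate is 1/64, so the rest takes 1/32 ÷ 1/64 = 2 days.

2 days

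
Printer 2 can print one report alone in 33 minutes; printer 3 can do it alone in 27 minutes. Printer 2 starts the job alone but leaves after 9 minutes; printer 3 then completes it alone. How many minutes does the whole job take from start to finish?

In 9 minutes printer 2 does 9/33 = 3/11 of the job, leaving 8/11.
Printer 3 works at 1/27 per minute, so finishing takes 8/11 ÷ 1/27 = 216/11 minutes.
Total time = 9 + 216/11 = 315/11 minutes.

315/11 minutes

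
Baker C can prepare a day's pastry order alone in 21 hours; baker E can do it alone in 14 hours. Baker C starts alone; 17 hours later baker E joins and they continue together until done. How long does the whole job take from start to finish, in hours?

93/5 hours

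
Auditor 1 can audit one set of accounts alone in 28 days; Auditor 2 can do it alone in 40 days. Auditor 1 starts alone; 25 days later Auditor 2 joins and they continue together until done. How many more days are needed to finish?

30/17 days

In 25 days Auditor 1 does 25/28 of the job, leaving 3/28.
Auditor 1 and Auditor 2 together work at 17/280 per day, so finishing takes 3/28 ÷ 17/280 = 30/17 days.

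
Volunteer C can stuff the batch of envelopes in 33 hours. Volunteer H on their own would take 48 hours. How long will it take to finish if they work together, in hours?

With two workers the combined time is the product over the sum: 33·48/(33+48) = 1584/81 = 176/9 hours.

176/9 hours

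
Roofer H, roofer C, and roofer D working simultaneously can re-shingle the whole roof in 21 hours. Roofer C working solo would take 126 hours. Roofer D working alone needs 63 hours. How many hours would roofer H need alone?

42 hours

Combined rate is 1/21 per hour.
Known contribution: 1/126 + 1/63 = (1 + 2)/126 = 3/126 = 1/42 per hour.
So roofer H's rate is 1/21 − 1/42 = 1/42, meaning 42 hours alone.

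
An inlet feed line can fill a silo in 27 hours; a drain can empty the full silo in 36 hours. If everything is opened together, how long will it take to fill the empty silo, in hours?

108 hours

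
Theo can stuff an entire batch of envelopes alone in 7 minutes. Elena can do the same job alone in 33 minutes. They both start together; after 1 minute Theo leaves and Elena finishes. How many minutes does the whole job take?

198/7 minutes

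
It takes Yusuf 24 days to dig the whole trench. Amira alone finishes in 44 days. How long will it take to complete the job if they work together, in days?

264/17 days

With two workers the combined time is the product over the sum: 24·44/(24+44) = 1056/68 = 264/17 days.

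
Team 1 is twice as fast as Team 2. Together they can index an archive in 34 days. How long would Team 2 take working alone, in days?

102 days

Let Team 2's rate be r; then Team 1's rate is 2r, so together (2 + 1)r = 3r = 1/34.
Thus r = 1/102 per day.
Team 2 alone: 102 days; Team 1 alone: 51 days.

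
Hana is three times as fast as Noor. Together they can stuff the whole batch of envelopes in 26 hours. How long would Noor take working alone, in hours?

104 hours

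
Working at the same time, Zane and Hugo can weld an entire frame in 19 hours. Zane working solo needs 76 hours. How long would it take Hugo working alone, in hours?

76/3 hours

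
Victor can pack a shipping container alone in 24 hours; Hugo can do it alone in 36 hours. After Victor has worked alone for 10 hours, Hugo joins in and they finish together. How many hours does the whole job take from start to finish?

92/5 hours

In 10 hours Victor does 10/24 = 5/12 of the job, leaving 7/12.
Victor and Hugo together work at 5/72 per hour, so finishing takes 7/12 ÷ 5/72 = 42/5 hours.
Total time = 10 + 42/5 = 92/5 hours.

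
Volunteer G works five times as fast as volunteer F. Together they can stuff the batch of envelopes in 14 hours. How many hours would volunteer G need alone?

Let volunteer F's rate be r; then volunteer G's rate is 5r, so together (5 + 1)r = 6r = 1/14.
Thus r = 1/84 per hour.
Volunteer F alone: 84 hours; volunteer G alone: 84/5 hours.

84/5 hours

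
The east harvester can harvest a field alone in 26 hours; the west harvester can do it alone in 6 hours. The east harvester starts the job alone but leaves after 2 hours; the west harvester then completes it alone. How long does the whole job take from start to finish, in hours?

In 2 hours the east harvester does 2/26 = 1/13 of the job, leaving 12/13.
The west harvester works at 1/6 per hour, so finishing takes 12/13 ÷ 1/6 = 72/13 hours.
Total time = 2 + 72/13 = 98/13 hours.

98/13 hours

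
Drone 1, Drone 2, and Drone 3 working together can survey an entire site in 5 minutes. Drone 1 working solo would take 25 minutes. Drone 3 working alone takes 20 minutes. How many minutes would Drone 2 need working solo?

100/11 minutes

Combined rate is 1/5 per minute.
Known contribution: 1/25 + 1/20 = (4 + 5)/100 = 9/100 per minute.
So Drone 2's rate is 1/5 − 9/100 = 11/100, meaning 100/11 minutes alone.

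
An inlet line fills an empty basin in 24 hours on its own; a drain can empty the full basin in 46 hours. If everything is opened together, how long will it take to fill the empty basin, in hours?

552/11 hours

Net rate = 1/24 − 1/46 = (23 − 12)/552 = 11/552 per hour.
Filling time = 1 ÷ (11/552) = 552/11 hours.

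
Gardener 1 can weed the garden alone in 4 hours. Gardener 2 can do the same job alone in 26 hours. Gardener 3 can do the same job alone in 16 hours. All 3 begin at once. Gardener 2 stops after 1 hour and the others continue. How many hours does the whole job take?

40/13 hours

In the first 1 hour the combined rate is 73/208, so 73/208 of the job is done, leaving 135/208.
After Gardener 2 leaves the rate is 5/16 per hour; the remaining 135/208 takes 27/13 hours.
Total = 1 + 27/13 = 40/13 hours.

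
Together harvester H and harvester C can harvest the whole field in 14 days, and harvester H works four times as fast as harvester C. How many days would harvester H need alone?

Let harvester C's rate be r; then harvester H's rate is 4r, so together (4 + 1)r = 5r = 1/14.
Thus r = 1/70 per day.
Harvester C alone: 70 days; harvester H alone: 35/2 days.

35/2 days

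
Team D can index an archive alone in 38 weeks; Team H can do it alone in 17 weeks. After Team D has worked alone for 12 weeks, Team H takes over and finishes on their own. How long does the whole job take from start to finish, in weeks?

449/19 weeks

In 12 weeks Team D does 12/38 = 6/19 of the job, leaving 13/19.
Team H works at 1/17 per week, so finishing takes 13/19 ÷ 1/17 = 221/19 weeks.
Total time = 12 + 221/19 = 449/19 weeks.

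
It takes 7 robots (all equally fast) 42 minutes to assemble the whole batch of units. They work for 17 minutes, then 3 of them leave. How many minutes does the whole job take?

One robot does 1/294 of the job per minute.
After 17 minutes with 7 robots, 17/42 is done (25/42 left).
With 4 robots the rate is 4/294 = 2/147, so the rest takes 25/42 ÷ 2/147 = 175/4 minutes.
Total = 17 + 175/4 = 243/4 minutes.

243/4 minutes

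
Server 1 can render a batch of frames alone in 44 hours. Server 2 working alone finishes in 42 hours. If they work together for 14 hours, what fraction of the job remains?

23/66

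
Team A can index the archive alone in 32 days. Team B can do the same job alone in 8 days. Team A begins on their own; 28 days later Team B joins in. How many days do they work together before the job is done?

In the first 28 days Team A alone does 28/32 = 7/8 of the job, leaving 1/8.
Once everyone is working, combined rate: 1/32 + 1/8 = (1 + 4)/32 = 5/32 per day.
Remaining 1/8 at 5/32 per day takes 4/5 days.

4/5 days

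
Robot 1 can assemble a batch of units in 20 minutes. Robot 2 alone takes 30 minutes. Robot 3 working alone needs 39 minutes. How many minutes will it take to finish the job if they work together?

156/17 minutes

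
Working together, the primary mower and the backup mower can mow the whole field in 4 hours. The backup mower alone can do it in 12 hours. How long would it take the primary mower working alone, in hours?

6 hours

Combined rate is 1/4 per hour.
Known contribution: 1/12 per hour.
So the primary mower's rate is 1/4 − 1/12 = 1/6, meaning 6 hours alone.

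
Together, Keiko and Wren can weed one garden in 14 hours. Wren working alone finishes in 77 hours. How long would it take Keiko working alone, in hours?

Combined rate is 1/14 per hour.
Known contribution: 1/77 per hour.
So Keiko's rate is 1/14 − 1/77 = 9/154, meaning 154/9 hours alone.

154/9 hours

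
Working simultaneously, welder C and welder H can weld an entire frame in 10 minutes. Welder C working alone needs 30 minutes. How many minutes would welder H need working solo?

15 minutes

Combined rate is 1/10 per minute.
Known contribution: 1/30 per minute.
So welder H's rate is 1/10 − 1/30 = 1/15, meaning 15 minutes alone.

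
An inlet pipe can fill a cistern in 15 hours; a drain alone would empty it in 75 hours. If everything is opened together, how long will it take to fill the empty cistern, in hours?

75/4 hours

Net rate = 1/15 − 1/75 = (5 − 1)/75 = 4/75 per hour.
Filling time = 1 ÷ (4/75) = 75/4 hours.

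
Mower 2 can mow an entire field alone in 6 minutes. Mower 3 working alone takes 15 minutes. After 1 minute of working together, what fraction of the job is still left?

Combined rate: 1/6 + 1/15 = (5 + 2)/30 = 7/30 per minute.
In 1 minute they complete 1·7/30 = 7/30 of the job.
So 23/30 remains.

23/30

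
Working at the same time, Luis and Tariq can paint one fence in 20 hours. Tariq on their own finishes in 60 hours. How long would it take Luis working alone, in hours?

30 hours

Combined rate is 1/20 per hour.
Known contribution: 1/60 per hour.
So Luis's rate is 1/20 − 1/60 = 1/30, meaning 30 hours alone.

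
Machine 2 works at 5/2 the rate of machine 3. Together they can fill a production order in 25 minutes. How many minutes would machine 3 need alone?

Let machine 3's rate be r; then machine 2's rate is (5/2)r, so together (5/2 + 1)r = (7/2)r = 1/25.
Thus r = 2/175 per minute.
Machine 3 alone: 175/2 minutes; machine 2 alone: 35 minutes.

175/2 minutes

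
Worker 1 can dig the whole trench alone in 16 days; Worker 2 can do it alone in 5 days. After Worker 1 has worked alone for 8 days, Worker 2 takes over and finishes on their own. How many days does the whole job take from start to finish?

21/2 days

In 8 days Worker 1 does 8/16 = 1/2 of the job, leaving 1/2.
Worker 2 works at 1/5 per day, so finishing takes 1/2 ÷ 1/5 = 5/2 days.
Total time = 8 + 5/2 = 21/2 days.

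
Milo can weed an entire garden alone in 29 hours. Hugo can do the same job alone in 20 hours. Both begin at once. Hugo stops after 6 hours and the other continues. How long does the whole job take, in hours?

In the first 6 hours the combined rate is 49/580, so 147/290 of the job is done, leaving 143/290.
After Hugo leaves the rate is 1/29 per hour; the remaining 143/290 takes 143/10 hours.
Total = 6 + 143/10 = 203/10 hours.

203/10 hours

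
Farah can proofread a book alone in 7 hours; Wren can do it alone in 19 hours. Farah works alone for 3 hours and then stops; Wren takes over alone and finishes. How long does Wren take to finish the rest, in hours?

In 3 hours Farah does 3/7 of the job, leaving 4/7.
Wren works at 1/19 per hour, so finishing takes 4/7 ÷ 1/19 = 76/7 hours.

76/7 hours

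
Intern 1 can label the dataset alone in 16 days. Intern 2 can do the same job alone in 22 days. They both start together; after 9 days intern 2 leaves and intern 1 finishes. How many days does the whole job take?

In the first 9 days the combined rate is 19/176, so 171/176 of the job is done, leaving 5/176.
After intern 2 leaves the rate is 1/16 per day; the remaining 5/176 takes 5/11 days.
Total = 9 + 5/11 = 104/11 days.

104/11 days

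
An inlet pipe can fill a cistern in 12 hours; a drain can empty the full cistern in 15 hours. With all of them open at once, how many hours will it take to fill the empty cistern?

Net rate = 1/12 − 1/15 = (5 − 4)/60 = 1/60 per hour.
Filling time = 1 ÷ (1/60) = 60 hours.

60 hours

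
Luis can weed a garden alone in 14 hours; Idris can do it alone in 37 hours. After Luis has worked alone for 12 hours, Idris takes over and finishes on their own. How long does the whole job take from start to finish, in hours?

121/7 hours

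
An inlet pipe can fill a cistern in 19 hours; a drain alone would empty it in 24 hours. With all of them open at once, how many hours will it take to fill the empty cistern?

Net rate = 1/19 − 1/24 = (24 − 19)/456 = 5/456 per hour.
Filling time = 1 ÷ (5/456) = 456/5 hours.

456/5 hours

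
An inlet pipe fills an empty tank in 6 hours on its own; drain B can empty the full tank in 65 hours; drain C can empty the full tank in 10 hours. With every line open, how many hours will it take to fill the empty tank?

Net rate = 1/6 − 1/65 − 1/10 = (65 − 6 − 39)/390 = 20/390 = 2/39 per hour.
Filling time = 1 ÷ (2/39) = 39/2 hours.

39/2 hours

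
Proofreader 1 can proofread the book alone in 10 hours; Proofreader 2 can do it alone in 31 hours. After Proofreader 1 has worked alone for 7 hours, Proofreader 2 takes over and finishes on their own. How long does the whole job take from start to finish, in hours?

163/10 hours

In 7 hours Proofreader 1 does 7/10 of the job, leaving 3/10.
Proofreader 2 works at 1/31 per hour, so finishing takes 3/10 ÷ 1/31 = 93/10 hours.
Total time = 7 + 93/10 = 163/10 hours.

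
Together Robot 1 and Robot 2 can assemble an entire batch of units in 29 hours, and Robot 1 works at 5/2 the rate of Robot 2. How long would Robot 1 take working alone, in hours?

203/5 hours

Let Robot 2's rate be r; then Robot 1's rate is (5/2)r, so together (5/2 + 1)r = (7/2)r = 1/29.
Thus r = 2/203 per hour.
Robot 2 alone: 203/2 hours; Robot 1 alone: 203/5 hours.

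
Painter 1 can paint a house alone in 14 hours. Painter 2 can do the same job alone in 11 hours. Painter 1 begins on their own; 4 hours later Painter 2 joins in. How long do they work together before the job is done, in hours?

22/5 hours

In the first 4 hours Painter 1 alone does 4/14 = 2/7 of the job, leaving 5/7.
Once everyone is working, combined rate: 1/14 + 1/11 = (11 + 14)/154 = 25/154 per hour.
Remaining 5/7 at 25/154 per hour takes 22/5 hours.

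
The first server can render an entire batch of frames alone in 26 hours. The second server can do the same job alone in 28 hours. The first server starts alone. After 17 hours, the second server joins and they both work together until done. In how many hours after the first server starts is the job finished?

In the first 17 hours the first server alone does 17/26 of the job, leaving 9/26.
Once everyone is working, combined rate: 1/26 + 1/28 = (14 + 13)/364 = 27/364 per hour.
Remaining 9/26 at 27/364 per hour takes 14/3 hours.
Total from the start = 17 + 14/3 = 65/3 hours.

65/3 hours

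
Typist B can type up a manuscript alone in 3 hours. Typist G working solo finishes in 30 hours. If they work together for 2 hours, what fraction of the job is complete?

Combined rate: 1/3 + 1/30 = (10 + 1)/30 = 11/30 per hour.
In 2 hours they complete 2·11/30 = 11/15 of the job.

11/15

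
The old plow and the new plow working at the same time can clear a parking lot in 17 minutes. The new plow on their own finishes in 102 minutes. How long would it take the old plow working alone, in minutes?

102/5 minutes

Combined rate is 1/17 per minute.
Known contribution: 1/102 per minute.
So the old plow's rate is 1/17 − 1/102 = 5/102, meaning 102/5 minutes alone.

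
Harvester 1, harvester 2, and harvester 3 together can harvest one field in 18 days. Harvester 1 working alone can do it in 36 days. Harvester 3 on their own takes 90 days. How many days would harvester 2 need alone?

60 days

Combined rate is 1/18 per day.
Known contribution: 1/36 + 1/90 = (5 + 2)/180 = 7/180 per day.
So harvester 2's rate is 1/18 − 7/180 = 1/60, meaning 60 days alone.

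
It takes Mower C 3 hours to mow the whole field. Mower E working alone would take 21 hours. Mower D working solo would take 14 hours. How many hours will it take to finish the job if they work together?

42/19 hours

Combined rate: 1/3 + 1/21 + 1/14 = (14 + 2 + 3)/42 = 19/42 per hour.
Time = 1 ÷ (19/42) = 42/19 hours.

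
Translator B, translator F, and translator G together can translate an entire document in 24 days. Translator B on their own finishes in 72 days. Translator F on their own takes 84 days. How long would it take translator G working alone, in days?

Combined rate is 1/24 per day.
Known contribution: 1/72 + 1/84 = (7 + 6)/504 = 13/504 per day.
So translator G's rate is 1/24 − 13/504 = 1/63, meaning 63 days alone.

63 days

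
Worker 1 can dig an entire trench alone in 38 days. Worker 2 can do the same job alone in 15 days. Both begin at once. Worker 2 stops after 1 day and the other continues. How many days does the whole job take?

In the first 1 day the combined rate is 53/570, so 53/570 of the job is done, leaving 517/570.
After Worker 2 leaves the rate is 1/38 per day; the remaining 517/570 takes 517/15 days.
Total = 1 + 517/15 = 532/15 days.

532/15 days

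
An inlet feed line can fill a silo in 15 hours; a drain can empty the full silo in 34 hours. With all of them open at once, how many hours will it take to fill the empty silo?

Net rate = 1/15 − 1/34 = (34 − 15)/510 = 19/510 per hour.
Filling time = 1 ÷ (19/510) = 510/19 hours.

510/19 hours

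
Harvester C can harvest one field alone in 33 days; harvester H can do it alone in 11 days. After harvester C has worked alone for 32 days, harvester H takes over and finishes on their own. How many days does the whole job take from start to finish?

In 32 days harvester C does 32/33 of the job, leaving 1/33.
Harvester H works at 1/11 per day, so finishing takes 1/33 ÷ 1/11 = 1/3 days.
Total time = 32 + 1/3 = 97/3 days.

97/3 days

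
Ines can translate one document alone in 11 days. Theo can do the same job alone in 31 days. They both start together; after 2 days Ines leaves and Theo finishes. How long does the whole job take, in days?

In the first 2 days the combined rate is 42/341, so 84/341 of the job is done, leaving 257/341.
After Ines leaves the rate is 1/31 per day; the remaining 257/341 takes 257/11 days.
Total = 2 + 257/11 = 279/11 days.

279/11 days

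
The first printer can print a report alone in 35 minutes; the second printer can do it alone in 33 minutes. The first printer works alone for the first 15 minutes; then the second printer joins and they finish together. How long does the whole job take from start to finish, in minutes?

In 15 minutes the first printer does 15/35 = 3/7 of the job, leaving 4/7.
The first printer and the second printer together work at 68/1155 per minute, so finishing takes 4/7 ÷ 68/1155 = 165/17 minutes.
Total time = 15 + 165/17 = 420/17 minutes.

420/17 minutes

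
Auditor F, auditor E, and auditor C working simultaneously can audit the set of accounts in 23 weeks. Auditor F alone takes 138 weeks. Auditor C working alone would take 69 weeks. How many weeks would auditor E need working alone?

46 weeks

Combined rate is 1/23 per week.
Known contribution: 1/138 + 1/69 = (1 + 2)/138 = 3/138 = 1/46 per week.
So auditor E's rate is 1/23 − 1/46 = 1/46, meaning 46 weeks alone.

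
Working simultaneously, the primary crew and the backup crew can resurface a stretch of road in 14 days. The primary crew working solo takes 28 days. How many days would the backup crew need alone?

28 days

Combined rate is 1/14 per day.
Known contribution: 1/28 per day.
So the backup crew's rate is 1/14 − 1/28 = 1/28, meaning 28 days alone.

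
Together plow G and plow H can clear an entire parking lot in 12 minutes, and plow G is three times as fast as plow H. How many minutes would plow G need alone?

Let plow H's rate be r; then plow G's rate is 3r, so together (3 + 1)r = 4r = 1/12.
Thus r = 1/48 per minute.
Plow H alone: 48 minutes; plow G alone: 16 minutes.

16 minutes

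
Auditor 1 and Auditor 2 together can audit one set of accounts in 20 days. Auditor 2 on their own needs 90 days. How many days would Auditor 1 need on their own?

180/7 days

Combined rate is 1/20 per day.
Known contribution: 1/90 per day.
So Auditor 1's rate is 1/20 − 1/90 = 7/180, meaning 180/7 days alone.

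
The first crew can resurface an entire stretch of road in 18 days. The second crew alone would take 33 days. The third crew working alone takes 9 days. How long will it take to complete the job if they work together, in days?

66/13 days

Combined rate: 1/18 + 1/33 + 1/9 = (11 + 6 + 22)/198 = 39/198 = 13/66 per day.
Time = 1 ÷ (13/66) = 66/13 days.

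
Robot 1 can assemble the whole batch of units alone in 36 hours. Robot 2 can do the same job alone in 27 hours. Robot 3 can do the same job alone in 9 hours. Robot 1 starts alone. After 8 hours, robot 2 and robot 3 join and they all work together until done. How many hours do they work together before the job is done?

In the first 8 hours robot 1 alone does 8/36 = 2/9 of the job, leaving 7/9.
Once everyone is working, combined rate: 1/36 + 1/27 + 1/9 = (3 + 4 + 12)/108 = 19/108 per hour.
Remaining 7/9 at 19/108 per hour takes 84/19 hours.

84/19 hours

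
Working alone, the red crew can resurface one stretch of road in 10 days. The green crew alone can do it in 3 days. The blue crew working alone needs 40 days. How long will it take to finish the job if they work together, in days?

24/11 days

Combined rate: 1/10 + 1/3 + 1/40 = (12 + 40 + 3)/120 = 55/120 = 11/24 per day.
Time = 1 ÷ (11/24) = 24/11 days.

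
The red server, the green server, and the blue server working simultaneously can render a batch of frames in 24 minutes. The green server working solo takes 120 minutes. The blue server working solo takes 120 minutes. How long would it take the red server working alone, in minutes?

40 minutes

Combined rate is 1/24 per minute.
Known contribution: 1/120 + 1/120 = (1 + 1)/120 = 2/120 = 1/60 per minute.
So the red server's rate is 1/24 − 1/60 = 1/40, meaning 40 minutes alone.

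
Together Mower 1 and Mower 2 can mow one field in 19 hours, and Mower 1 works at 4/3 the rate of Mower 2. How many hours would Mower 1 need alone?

133/4 hours

Let Mower 2's rate be r; then Mower 1's rate is (4/3)r, so together (4/3 + 1)r = (7/3)r = 1/19.
Thus r = 3/133 per hour.
Mower 2 alone: 133/3 hours; Mower 1 alone: 133/4 hours.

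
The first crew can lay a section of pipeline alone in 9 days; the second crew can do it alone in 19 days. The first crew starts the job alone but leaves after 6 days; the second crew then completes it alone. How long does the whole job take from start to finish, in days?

37/3 days

In 6 days the first crew does 6/9 = 2/3 of the job, leaving 1/3.
The second crew works at 1/19 per day, so finishing takes 1/3 ÷ 1/19 = 19/3 days.
Total time = 6 + 19/3 = 37/3 days.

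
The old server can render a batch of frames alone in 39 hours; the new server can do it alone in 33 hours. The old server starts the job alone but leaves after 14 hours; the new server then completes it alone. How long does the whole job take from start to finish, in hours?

457/13 hours

In 14 hours the old server does 14/39 of the job, leaving 25/39.
The new server works at 1/33 per hour, so finishing takes 25/39 ÷ 1/33 = 275/13 hours.
Total time = 14 + 275/13 = 457/13 hours.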